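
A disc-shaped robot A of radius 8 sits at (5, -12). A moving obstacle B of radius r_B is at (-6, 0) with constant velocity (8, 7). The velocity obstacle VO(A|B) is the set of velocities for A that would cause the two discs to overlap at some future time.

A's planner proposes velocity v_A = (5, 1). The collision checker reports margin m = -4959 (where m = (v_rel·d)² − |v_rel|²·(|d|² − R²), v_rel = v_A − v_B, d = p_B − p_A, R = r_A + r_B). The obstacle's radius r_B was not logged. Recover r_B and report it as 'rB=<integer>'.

m = -4959
d = (-11, 12);  v_rel = (-3, -6),  |v_rel|² = 45
v_rel×d = (-3)·(12) − (-6)·(-11) = -102
since m = R²·45 − (-102)²:  R² = (10404 + -4959) / 45 = 121
R = √121 = 11  ⇒  r_B = 11 − 8 = 3

rB=3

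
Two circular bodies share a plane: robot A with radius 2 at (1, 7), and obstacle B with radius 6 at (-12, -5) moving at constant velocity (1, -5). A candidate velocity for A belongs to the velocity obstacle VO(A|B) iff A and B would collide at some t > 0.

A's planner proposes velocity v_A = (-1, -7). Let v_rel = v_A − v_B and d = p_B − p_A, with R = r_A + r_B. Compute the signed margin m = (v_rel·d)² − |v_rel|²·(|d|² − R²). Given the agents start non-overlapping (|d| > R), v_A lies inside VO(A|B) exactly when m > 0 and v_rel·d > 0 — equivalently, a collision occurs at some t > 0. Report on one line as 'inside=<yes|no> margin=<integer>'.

d = (-13, -12),  |d|² = 313;  R = 2+6 = 8,  c = 313−8² = 249
v_rel = (-2, -2),  |v_rel|² = 8;  v_rel·d = (-2)·(-13) + (-2)·(-12) = 50
8·t² − 100·t + 249 = 0  ⇒  m = 50² − 8·249 = 508
m = 508 > 0,  v_rel·d = 50 > 0  ⇒  inside

inside=yes margin=508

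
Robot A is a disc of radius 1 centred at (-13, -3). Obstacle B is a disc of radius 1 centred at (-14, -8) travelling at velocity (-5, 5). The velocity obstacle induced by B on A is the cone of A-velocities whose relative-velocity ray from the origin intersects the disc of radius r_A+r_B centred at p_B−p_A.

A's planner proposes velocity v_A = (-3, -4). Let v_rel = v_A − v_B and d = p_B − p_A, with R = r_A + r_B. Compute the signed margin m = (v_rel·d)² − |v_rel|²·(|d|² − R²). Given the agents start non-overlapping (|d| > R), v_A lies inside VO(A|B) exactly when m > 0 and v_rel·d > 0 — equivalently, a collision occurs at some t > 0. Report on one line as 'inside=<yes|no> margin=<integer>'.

d = (-1, -5),  |d|² = 26;  R = 1+1 = 2,  c = 26−2² = 22
v_rel = (2, -9),  |v_rel|² = 85;  v_rel·d = (2)·(-1) + (-9)·(-5) = 43
85·t² − 86·t + 22 = 0  ⇒  m = 43² − 85·22 = -21
m = -21 < 0,  v_rel·d = 43 > 0  ⇒  outside

inside=no margin=-21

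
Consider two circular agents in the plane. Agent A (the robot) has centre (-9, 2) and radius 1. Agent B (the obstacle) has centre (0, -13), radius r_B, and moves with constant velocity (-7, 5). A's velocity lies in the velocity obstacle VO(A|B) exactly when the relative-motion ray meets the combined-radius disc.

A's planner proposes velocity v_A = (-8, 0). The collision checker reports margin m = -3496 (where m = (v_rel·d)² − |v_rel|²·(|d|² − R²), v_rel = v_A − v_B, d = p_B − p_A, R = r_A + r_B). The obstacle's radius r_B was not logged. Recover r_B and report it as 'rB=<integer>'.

m = -3496
d = (9, -15);  v_rel = (-1, -5),  |v_rel|² = 26
v_rel×d = (-1)·(-15) − (-5)·(9) = 60
since m = R²·26 − 60²:  R² = (3600 + -3496) / 26 = 4
R = √4 = 2  ⇒  r_B = 2 − 1 = 1

rB=1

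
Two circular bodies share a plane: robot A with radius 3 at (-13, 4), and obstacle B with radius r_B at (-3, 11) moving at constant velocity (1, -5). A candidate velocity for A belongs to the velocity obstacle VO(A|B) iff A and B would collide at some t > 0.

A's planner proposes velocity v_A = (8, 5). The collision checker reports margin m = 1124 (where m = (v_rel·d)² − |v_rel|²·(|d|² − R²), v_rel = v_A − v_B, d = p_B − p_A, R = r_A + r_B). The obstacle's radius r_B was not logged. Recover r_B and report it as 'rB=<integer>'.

m = 1124
d = (10, 7);  v_rel = (7, 10),  |v_rel|² = 149
v_rel×d = (7)·(7) − (10)·(10) = -51
since m = R²·149 − (-51)²:  R² = (2601 + 1124) / 149 = 25
R = √25 = 5  ⇒  r_B = 5 − 3 = 2

rB=2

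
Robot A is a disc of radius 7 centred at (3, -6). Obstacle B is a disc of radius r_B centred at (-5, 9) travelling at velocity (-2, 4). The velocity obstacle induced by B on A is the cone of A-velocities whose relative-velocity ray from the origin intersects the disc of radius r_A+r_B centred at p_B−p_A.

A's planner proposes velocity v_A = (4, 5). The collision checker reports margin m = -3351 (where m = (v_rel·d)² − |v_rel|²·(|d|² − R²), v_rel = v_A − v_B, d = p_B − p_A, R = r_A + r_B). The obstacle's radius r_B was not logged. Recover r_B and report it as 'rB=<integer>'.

m = -3351
d = (-8, 15);  v_rel = (6, 1),  |v_rel|² = 37
v_rel×d = (6)·(15) − (1)·(-8) = 98
since m = R²·37 − 98²:  R² = (9604 + -3351) / 37 = 169
R = √169 = 13  ⇒  r_B = 13 − 7 = 6

rB=6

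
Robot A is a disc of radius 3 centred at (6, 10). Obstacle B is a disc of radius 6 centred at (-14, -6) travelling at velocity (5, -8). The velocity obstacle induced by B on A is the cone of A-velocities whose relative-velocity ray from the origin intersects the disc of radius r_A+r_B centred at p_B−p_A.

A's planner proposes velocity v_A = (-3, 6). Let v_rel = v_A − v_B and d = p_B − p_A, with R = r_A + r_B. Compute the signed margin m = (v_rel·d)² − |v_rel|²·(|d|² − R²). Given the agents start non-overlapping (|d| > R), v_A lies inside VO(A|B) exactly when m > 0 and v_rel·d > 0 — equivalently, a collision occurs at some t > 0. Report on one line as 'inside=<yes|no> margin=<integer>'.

d = (-20, -16),  |d|² = 656;  R = 3+6 = 9,  c = 656−9² = 575
v_rel = (-8, 14),  |v_rel|² = 260;  v_rel·d = (-8)·(-20) + (14)·(-16) = -64
260·t² + 128·t + 575 = 0  ⇒  m = (-64)² − 260·575 = -145404
m = -145404 < 0,  v_rel·d = -64 < 0  ⇒  outside

inside=no margin=-145404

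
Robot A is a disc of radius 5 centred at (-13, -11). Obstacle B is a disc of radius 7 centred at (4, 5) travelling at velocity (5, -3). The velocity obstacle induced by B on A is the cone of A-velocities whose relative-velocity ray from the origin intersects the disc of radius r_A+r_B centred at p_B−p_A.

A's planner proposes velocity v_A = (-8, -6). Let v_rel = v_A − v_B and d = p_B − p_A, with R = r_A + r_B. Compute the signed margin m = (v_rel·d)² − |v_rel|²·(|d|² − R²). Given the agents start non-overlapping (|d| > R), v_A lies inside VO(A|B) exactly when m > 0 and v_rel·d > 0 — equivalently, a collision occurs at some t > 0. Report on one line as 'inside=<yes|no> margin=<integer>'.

d = (17, 16),  |d|² = 545;  R = 5+7 = 12,  c = 545−12² = 401
v_rel = (-13, -3),  |v_rel|² = 178;  v_rel·d = (-13)·(17) + (-3)·(16) = -269
178·t² + 538·t + 401 = 0  ⇒  m = (-269)² − 178·401 = 983
m = 983 > 0,  v_rel·d = -269 < 0  ⇒  outside

inside=no margin=983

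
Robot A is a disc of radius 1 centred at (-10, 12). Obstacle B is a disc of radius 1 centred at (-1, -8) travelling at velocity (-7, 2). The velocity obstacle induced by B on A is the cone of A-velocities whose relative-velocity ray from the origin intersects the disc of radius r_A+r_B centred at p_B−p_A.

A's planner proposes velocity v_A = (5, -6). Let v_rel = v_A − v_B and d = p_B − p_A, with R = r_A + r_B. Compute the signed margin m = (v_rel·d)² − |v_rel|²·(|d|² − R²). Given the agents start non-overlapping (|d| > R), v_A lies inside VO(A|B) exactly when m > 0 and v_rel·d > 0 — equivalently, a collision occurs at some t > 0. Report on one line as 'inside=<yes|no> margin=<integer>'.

d = (9, -20),  |d|² = 481;  R = 1+1 = 2,  c = 481−2² = 477
v_rel = (12, -8),  |v_rel|² = 208;  v_rel·d = (12)·(9) + (-8)·(-20) = 268
208·t² − 536·t + 477 = 0  ⇒  m = 268² − 208·477 = -27392
m = -27392 < 0,  v_rel·d = 268 > 0  ⇒  outside

inside=no margin=-27392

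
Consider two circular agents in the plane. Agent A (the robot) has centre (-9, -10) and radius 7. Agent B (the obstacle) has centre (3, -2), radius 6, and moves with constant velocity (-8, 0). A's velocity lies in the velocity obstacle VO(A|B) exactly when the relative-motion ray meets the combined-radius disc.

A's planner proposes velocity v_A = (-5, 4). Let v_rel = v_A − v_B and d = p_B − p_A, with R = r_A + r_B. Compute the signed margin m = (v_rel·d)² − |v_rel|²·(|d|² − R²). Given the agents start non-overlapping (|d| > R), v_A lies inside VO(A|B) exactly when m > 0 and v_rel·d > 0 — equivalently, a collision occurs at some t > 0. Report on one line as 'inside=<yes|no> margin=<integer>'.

d = (12, 8),  |d|² = 208;  R = 7+6 = 13,  c = 208−13² = 39
v_rel = (3, 4),  |v_rel|² = 25;  v_rel·d = (3)·(12) + (4)·(8) = 68
25·t² − 136·t + 39 = 0  ⇒  m = 68² − 25·39 = 3649
m = 3649 > 0,  v_rel·d = 68 > 0  ⇒  inside

inside=yes margin=3649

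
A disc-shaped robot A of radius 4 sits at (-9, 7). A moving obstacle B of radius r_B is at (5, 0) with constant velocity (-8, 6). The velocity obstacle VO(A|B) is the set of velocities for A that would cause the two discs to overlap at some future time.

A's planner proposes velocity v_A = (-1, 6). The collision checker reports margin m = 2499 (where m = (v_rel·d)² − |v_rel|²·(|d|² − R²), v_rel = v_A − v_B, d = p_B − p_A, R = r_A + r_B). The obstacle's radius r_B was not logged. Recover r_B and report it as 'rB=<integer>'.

m = 2499
d = (14, -7);  v_rel = (7, 0),  |v_rel|² = 49
v_rel×d = (7)·(-7) − (0)·(14) = -49
since m = R²·49 − (-49)²:  R² = (2401 + 2499) / 49 = 100
R = √100 = 10  ⇒  r_B = 10 − 4 = 6

rB=6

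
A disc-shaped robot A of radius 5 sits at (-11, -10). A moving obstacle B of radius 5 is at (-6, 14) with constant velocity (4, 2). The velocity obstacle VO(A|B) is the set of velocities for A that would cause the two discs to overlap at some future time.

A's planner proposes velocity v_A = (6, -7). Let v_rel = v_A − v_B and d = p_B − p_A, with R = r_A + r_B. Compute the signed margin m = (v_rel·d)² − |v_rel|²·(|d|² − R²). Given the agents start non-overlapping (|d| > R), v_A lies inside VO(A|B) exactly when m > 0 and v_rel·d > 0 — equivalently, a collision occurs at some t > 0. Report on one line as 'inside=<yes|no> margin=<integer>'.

d = (5, 24),  |d|² = 601;  R = 5+5 = 10,  c = 601−10² = 501
v_rel = (2, -9),  |v_rel|² = 85;  v_rel·d = (2)·(5) + (-9)·(24) = -206
85·t² + 412·t + 501 = 0  ⇒  m = (-206)² − 85·501 = -149
m = -149 < 0,  v_rel·d = -206 < 0  ⇒  outside

inside=no margin=-149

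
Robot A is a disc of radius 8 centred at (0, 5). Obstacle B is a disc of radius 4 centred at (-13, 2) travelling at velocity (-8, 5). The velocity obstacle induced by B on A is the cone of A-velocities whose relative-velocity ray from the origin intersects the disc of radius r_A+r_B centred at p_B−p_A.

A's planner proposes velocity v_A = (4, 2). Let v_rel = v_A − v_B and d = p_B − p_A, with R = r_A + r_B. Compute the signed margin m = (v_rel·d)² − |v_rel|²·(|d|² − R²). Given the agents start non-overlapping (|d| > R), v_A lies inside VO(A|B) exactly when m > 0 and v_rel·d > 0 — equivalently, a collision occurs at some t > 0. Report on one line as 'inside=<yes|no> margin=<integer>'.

d = (-13, -3),  |d|² = 178;  R = 8+4 = 12,  c = 178−12² = 34
v_rel = (12, -3),  |v_rel|² = 153;  v_rel·d = (12)·(-13) + (-3)·(-3) = -147
153·t² + 294·t + 34 = 0  ⇒  m = (-147)² − 153·34 = 16407
m = 16407 > 0,  v_rel·d = -147 < 0  ⇒  outside

inside=no margin=16407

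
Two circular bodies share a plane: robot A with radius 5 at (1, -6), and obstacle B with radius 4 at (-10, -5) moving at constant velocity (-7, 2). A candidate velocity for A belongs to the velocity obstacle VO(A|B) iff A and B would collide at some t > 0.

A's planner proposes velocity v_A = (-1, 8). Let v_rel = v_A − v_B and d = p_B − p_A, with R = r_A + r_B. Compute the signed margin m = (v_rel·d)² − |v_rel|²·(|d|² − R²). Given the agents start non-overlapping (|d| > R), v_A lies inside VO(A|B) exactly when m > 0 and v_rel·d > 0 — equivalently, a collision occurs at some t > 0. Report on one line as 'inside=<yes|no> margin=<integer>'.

d = (-11, 1),  |d|² = 122;  R = 5+4 = 9,  c = 122−9² = 41
v_rel = (6, 6),  |v_rel|² = 72;  v_rel·d = (6)·(-11) + (6)·(1) = -60
72·t² + 120·t + 41 = 0  ⇒  m = (-60)² − 72·41 = 648
m = 648 > 0,  v_rel·d = -60 < 0  ⇒  outside

inside=no margin=648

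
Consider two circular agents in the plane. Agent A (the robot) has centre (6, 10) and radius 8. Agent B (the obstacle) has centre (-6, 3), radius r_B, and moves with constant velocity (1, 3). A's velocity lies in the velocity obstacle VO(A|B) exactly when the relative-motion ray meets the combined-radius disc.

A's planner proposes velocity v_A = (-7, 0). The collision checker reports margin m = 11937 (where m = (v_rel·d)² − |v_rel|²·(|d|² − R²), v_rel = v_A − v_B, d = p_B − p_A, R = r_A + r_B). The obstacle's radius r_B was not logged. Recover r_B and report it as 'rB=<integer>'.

m = 11937
d = (-12, -7);  v_rel = (-8, -3),  |v_rel|² = 73
v_rel×d = (-8)·(-7) − (-3)·(-12) = 20
since m = R²·73 − 20²:  R² = (400 + 11937) / 73 = 169
R = √169 = 13  ⇒  r_B = 13 − 8 = 5

rB=5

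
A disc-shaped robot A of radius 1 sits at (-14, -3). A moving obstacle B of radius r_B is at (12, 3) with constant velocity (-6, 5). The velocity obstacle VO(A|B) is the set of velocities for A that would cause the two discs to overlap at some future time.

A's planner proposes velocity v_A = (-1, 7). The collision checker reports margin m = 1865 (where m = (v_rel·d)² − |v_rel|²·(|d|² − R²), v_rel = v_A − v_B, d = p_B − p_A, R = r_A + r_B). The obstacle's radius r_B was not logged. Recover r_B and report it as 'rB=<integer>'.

m = 1865
d = (26, 6);  v_rel = (5, 2),  |v_rel|² = 29
v_rel×d = (5)·(6) − (2)·(26) = -22
since m = R²·29 − (-22)²:  R² = (484 + 1865) / 29 = 81
R = √81 = 9  ⇒  r_B = 9 − 1 = 8

rB=8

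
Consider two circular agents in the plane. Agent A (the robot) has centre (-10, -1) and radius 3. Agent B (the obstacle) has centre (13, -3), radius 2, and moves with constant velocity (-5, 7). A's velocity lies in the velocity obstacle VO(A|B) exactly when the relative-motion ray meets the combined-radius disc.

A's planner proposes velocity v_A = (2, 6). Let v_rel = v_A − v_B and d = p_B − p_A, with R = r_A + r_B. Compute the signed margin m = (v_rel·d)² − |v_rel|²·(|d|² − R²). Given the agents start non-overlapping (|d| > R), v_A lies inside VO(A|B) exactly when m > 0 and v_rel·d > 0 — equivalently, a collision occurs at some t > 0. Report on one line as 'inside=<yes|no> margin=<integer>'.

d = (23, -2),  |d|² = 533;  R = 3+2 = 5,  c = 533−5² = 508
v_rel = (7, -1),  |v_rel|² = 50;  v_rel·d = (7)·(23) + (-1)·(-2) = 163
50·t² − 326·t + 508 = 0  ⇒  m = 163² − 50·508 = 1169
m = 1169 > 0,  v_rel·d = 163 > 0  ⇒  inside

inside=yes margin=1169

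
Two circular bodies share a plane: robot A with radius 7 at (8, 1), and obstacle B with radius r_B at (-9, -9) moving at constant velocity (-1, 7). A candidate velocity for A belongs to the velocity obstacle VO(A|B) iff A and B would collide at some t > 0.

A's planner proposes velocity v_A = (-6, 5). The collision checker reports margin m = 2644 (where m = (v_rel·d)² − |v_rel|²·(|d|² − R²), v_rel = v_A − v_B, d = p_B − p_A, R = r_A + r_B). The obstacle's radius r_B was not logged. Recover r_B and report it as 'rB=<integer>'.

m = 2644
d = (-17, -10);  v_rel = (-5, -2),  |v_rel|² = 29
v_rel×d = (-5)·(-10) − (-2)·(-17) = 16
since m = R²·29 − 16²:  R² = (256 + 2644) / 29 = 100
R = √100 = 10  ⇒  r_B = 10 − 7 = 3

rB=3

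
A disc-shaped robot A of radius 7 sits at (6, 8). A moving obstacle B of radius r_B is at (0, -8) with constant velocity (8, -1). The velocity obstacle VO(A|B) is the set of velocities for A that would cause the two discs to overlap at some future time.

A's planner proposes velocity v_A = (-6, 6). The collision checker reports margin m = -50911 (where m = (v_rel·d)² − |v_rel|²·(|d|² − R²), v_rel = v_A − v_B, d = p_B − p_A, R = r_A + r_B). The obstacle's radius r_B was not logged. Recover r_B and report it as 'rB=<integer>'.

m = -50911
d = (-6, -16);  v_rel = (-14, 7),  |v_rel|² = 245
v_rel×d = (-14)·(-16) − (7)·(-6) = 266
since m = R²·245 − 266²:  R² = (70756 + -50911) / 245 = 81
R = √81 = 9  ⇒  r_B = 9 − 7 = 2

rB=2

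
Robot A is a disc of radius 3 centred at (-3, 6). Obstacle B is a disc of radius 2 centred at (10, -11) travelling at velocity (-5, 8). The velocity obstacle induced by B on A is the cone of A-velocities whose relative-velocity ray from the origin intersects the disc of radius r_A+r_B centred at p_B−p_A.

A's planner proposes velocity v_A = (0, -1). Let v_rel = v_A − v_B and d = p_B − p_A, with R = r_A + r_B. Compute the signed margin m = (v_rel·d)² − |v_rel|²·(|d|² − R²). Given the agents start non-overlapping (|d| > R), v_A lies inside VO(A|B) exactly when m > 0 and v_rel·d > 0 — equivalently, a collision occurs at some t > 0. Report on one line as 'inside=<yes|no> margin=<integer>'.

d = (13, -17),  |d|² = 458;  R = 3+2 = 5,  c = 458−5² = 433
v_rel = (5, -9),  |v_rel|² = 106;  v_rel·d = (5)·(13) + (-9)·(-17) = 218
106·t² − 436·t + 433 = 0  ⇒  m = 218² − 106·433 = 1626
m = 1626 > 0,  v_rel·d = 218 > 0  ⇒  inside

inside=yes margin=1626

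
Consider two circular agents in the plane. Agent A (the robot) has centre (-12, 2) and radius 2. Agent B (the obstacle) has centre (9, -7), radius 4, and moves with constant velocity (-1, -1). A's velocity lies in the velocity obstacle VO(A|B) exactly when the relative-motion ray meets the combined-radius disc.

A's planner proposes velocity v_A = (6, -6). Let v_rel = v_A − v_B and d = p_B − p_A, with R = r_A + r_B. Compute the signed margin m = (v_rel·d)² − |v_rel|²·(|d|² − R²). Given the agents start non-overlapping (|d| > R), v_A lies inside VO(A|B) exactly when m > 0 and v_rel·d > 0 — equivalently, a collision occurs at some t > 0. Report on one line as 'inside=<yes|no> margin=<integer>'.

d = (21, -9),  |d|² = 522;  R = 2+4 = 6,  c = 522−6² = 486
v_rel = (7, -5),  |v_rel|² = 74;  v_rel·d = (7)·(21) + (-5)·(-9) = 192
74·t² − 384·t + 486 = 0  ⇒  m = 192² − 74·486 = 900
m = 900 > 0,  v_rel·d = 192 > 0  ⇒  inside

inside=yes margin=900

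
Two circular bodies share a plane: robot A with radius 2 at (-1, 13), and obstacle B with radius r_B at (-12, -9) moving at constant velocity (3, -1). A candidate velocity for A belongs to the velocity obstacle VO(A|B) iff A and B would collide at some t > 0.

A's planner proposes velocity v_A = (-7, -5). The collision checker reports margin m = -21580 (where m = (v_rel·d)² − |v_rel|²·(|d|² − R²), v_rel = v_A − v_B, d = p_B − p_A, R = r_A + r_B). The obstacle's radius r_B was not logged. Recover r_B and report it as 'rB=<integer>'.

m = -21580
d = (-11, -22);  v_rel = (-10, -4),  |v_rel|² = 116
v_rel×d = (-10)·(-22) − (-4)·(-11) = 176
since m = R²·116 − 176²:  R² = (30976 + -21580) / 116 = 81
R = √81 = 9  ⇒  r_B = 9 − 2 = 7

rB=7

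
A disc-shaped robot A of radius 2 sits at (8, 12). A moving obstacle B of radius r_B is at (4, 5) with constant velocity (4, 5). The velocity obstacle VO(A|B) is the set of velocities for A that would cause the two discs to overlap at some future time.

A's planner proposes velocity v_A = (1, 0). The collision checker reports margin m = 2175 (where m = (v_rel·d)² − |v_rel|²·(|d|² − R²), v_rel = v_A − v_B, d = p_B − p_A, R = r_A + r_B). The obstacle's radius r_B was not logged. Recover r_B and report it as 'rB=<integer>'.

m = 2175
d = (-4, -7);  v_rel = (-3, -5),  |v_rel|² = 34
v_rel×d = (-3)·(-7) − (-5)·(-4) = 1
since m = R²·34 − 1²:  R² = (1 + 2175) / 34 = 64
R = √64 = 8  ⇒  r_B = 8 − 2 = 6

rB=6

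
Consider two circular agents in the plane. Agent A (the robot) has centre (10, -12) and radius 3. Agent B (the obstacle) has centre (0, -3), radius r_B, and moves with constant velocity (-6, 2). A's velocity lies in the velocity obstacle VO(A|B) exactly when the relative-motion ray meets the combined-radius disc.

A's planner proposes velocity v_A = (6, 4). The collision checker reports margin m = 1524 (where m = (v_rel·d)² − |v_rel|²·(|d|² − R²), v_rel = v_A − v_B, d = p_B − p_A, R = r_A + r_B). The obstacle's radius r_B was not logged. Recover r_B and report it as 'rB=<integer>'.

m = 1524
d = (-10, 9);  v_rel = (12, 2),  |v_rel|² = 148
v_rel×d = (12)·(9) − (2)·(-10) = 128
since m = R²·148 − 128²:  R² = (16384 + 1524) / 148 = 121
R = √121 = 11  ⇒  r_B = 11 − 3 = 8

rB=8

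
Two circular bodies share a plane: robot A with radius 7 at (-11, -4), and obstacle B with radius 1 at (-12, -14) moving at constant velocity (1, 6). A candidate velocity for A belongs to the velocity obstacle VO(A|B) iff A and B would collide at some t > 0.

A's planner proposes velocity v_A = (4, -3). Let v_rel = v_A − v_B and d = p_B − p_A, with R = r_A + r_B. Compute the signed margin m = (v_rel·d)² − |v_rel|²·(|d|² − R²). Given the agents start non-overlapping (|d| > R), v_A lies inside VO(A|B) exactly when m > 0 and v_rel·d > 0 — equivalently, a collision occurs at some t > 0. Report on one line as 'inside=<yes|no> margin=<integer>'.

d = (-1, -10),  |d|² = 101;  R = 7+1 = 8,  c = 101−8² = 37
v_rel = (3, -9),  |v_rel|² = 90;  v_rel·d = (3)·(-1) + (-9)·(-10) = 87
90·t² − 174·t + 37 = 0  ⇒  m = 87² − 90·37 = 4239
m = 4239 > 0,  v_rel·d = 87 > 0  ⇒  inside

inside=yes margin=4239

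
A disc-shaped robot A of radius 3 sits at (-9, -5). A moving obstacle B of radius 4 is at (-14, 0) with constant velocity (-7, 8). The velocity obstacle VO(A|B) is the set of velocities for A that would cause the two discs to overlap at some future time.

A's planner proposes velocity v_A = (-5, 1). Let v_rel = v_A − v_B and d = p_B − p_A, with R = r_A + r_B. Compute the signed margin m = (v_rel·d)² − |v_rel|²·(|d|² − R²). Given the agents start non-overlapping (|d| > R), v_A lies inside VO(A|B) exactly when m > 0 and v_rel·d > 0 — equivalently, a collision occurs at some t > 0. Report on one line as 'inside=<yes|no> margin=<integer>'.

d = (-5, 5),  |d|² = 50;  R = 3+4 = 7,  c = 50−7² = 1
v_rel = (2, -7),  |v_rel|² = 53;  v_rel·d = (2)·(-5) + (-7)·(5) = -45
53·t² + 90·t + 1 = 0  ⇒  m = (-45)² − 53·1 = 1972
m = 1972 > 0,  v_rel·d = -45 < 0  ⇒  outside

inside=no margin=1972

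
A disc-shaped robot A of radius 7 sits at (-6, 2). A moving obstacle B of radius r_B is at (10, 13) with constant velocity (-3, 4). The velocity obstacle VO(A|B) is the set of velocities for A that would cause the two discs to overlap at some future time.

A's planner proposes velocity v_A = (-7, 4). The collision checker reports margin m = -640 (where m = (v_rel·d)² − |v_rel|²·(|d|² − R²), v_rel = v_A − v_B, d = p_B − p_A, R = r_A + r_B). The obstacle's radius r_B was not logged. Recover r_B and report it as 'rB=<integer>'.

m = -640
d = (16, 11);  v_rel = (-4, 0),  |v_rel|² = 16
v_rel×d = (-4)·(11) − (0)·(16) = -44
since m = R²·16 − (-44)²:  R² = (1936 + -640) / 16 = 81
R = √81 = 9  ⇒  r_B = 9 − 7 = 2

rB=2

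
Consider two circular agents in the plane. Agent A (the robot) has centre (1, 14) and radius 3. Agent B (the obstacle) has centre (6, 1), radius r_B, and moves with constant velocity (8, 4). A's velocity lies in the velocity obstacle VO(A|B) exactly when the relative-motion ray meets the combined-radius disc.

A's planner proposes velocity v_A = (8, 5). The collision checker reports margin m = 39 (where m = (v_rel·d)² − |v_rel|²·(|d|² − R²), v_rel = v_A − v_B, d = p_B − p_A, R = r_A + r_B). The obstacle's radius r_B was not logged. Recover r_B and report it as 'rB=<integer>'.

m = 39
d = (5, -13);  v_rel = (0, 1),  |v_rel|² = 1
v_rel×d = (0)·(-13) − (1)·(5) = -5
since m = R²·1 − (-5)²:  R² = (25 + 39) / 1 = 64
R = √64 = 8  ⇒  r_B = 8 − 3 = 5

rB=5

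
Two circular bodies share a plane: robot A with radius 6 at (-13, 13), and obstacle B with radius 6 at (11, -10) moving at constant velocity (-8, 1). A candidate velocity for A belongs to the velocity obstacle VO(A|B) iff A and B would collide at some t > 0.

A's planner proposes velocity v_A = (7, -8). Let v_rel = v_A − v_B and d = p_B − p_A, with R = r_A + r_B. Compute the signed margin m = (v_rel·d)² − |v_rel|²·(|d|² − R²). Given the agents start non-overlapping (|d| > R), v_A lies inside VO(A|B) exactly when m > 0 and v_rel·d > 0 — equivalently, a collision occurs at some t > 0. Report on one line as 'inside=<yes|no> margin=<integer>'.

d = (24, -23),  |d|² = 1105;  R = 6+6 = 12,  c = 1105−12² = 961
v_rel = (15, -9),  |v_rel|² = 306;  v_rel·d = (15)·(24) + (-9)·(-23) = 567
306·t² − 1134·t + 961 = 0  ⇒  m = 567² − 306·961 = 27423
m = 27423 > 0,  v_rel·d = 567 > 0  ⇒  inside

inside=yes margin=27423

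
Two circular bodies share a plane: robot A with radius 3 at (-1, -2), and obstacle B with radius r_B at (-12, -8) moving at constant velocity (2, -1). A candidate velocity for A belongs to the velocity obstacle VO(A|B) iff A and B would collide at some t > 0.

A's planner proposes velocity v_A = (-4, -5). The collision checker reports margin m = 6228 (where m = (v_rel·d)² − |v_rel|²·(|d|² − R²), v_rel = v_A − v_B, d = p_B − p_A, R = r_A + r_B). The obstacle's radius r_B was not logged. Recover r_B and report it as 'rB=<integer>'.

m = 6228
d = (-11, -6);  v_rel = (-6, -4),  |v_rel|² = 52
v_rel×d = (-6)·(-6) − (-4)·(-11) = -8
since m = R²·52 − (-8)²:  R² = (64 + 6228) / 52 = 121
R = √121 = 11  ⇒  r_B = 11 − 3 = 8

rB=8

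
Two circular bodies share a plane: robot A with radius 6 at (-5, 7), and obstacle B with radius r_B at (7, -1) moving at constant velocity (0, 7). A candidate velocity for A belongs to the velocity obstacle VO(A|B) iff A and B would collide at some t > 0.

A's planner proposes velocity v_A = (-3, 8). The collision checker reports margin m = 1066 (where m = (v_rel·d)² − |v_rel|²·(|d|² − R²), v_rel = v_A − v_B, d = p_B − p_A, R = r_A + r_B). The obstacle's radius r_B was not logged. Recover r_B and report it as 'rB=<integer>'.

m = 1066
d = (12, -8);  v_rel = (-3, 1),  |v_rel|² = 10
v_rel×d = (-3)·(-8) − (1)·(12) = 12
since m = R²·10 − 12²:  R² = (144 + 1066) / 10 = 121
R = √121 = 11  ⇒  r_B = 11 − 6 = 5

rB=5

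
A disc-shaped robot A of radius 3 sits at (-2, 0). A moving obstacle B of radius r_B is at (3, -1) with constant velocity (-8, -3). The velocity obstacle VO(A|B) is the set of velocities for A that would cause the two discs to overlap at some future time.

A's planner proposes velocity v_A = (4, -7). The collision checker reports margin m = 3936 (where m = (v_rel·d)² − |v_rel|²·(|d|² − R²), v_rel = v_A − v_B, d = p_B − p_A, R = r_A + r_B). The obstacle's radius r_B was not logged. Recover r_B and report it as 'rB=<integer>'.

m = 3936
d = (5, -1);  v_rel = (12, -4),  |v_rel|² = 160
v_rel×d = (12)·(-1) − (-4)·(5) = 8
since m = R²·160 − 8²:  R² = (64 + 3936) / 160 = 25
R = √25 = 5  ⇒  r_B = 5 − 3 = 2

rB=2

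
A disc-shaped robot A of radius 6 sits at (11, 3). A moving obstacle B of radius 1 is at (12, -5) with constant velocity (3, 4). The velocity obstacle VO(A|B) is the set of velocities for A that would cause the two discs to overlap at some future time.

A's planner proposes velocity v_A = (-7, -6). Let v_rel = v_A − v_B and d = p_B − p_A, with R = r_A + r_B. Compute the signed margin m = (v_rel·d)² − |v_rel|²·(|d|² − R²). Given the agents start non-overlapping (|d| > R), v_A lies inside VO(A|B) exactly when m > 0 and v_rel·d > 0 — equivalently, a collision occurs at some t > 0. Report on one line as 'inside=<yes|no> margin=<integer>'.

d = (1, -8),  |d|² = 65;  R = 6+1 = 7,  c = 65−7² = 16
v_rel = (-10, -10),  |v_rel|² = 200;  v_rel·d = (-10)·(1) + (-10)·(-8) = 70
200·t² − 140·t + 16 = 0  ⇒  m = 70² − 200·16 = 1700
m = 1700 > 0,  v_rel·d = 70 > 0  ⇒  inside

inside=yes margin=1700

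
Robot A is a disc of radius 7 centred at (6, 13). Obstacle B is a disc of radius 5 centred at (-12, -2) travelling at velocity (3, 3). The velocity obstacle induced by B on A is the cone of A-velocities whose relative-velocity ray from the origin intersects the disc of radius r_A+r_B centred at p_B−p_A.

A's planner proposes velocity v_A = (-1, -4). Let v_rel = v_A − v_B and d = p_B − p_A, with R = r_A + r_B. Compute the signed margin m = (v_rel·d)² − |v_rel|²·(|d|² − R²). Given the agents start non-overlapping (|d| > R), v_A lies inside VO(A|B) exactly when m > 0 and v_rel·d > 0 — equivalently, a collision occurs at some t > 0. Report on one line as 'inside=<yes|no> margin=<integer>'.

d = (-18, -15),  |d|² = 549;  R = 7+5 = 12,  c = 549−12² = 405
v_rel = (-4, -7),  |v_rel|² = 65;  v_rel·d = (-4)·(-18) + (-7)·(-15) = 177
65·t² − 354·t + 405 = 0  ⇒  m = 177² − 65·405 = 5004
m = 5004 > 0,  v_rel·d = 177 > 0  ⇒  inside

inside=yes margin=5004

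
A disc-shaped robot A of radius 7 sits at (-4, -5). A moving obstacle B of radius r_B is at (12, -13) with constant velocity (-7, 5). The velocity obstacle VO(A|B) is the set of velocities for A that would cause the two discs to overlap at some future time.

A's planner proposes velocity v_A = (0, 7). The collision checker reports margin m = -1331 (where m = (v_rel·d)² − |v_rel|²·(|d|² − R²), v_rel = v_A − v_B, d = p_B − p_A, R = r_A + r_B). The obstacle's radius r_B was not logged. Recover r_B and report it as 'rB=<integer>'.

m = -1331
d = (16, -8);  v_rel = (7, 2),  |v_rel|² = 53
v_rel×d = (7)·(-8) − (2)·(16) = -88
since m = R²·53 − (-88)²:  R² = (7744 + -1331) / 53 = 121
R = √121 = 11  ⇒  r_B = 11 − 7 = 4

rB=4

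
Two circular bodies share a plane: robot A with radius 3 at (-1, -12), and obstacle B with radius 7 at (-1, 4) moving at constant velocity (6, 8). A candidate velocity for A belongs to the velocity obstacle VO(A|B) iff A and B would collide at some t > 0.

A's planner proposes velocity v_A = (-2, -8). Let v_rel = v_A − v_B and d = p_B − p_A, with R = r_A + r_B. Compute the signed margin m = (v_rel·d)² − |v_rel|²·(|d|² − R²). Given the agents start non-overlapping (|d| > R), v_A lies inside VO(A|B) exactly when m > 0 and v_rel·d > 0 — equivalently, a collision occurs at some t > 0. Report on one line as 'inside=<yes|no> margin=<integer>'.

d = (0, 16),  |d|² = 256;  R = 3+7 = 10,  c = 256−10² = 156
v_rel = (-8, -16),  |v_rel|² = 320;  v_rel·d = (-8)·(0) + (-16)·(16) = -256
320·t² + 512·t + 156 = 0  ⇒  m = (-256)² − 320·156 = 15616
m = 15616 > 0,  v_rel·d = -256 < 0  ⇒  outside

inside=no margin=15616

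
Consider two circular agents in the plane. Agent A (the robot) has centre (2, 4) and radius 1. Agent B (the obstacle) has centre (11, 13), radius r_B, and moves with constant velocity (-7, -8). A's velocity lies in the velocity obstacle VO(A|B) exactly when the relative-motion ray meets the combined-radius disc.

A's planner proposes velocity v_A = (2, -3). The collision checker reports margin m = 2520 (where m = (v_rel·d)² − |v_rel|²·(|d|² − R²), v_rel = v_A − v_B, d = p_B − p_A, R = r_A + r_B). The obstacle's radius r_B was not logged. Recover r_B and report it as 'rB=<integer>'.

m = 2520
d = (9, 9);  v_rel = (9, 5),  |v_rel|² = 106
v_rel×d = (9)·(9) − (5)·(9) = 36
since m = R²·106 − 36²:  R² = (1296 + 2520) / 106 = 36
R = √36 = 6  ⇒  r_B = 6 − 1 = 5

rB=5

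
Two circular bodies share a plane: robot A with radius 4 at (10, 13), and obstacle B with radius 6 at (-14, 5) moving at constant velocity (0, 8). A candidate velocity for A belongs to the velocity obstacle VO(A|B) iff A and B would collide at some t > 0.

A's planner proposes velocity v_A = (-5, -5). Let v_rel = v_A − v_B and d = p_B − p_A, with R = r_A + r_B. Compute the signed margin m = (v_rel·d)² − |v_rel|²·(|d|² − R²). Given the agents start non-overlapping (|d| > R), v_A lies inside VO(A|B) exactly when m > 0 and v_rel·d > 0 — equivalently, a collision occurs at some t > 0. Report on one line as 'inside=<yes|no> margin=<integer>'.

d = (-24, -8),  |d|² = 640;  R = 4+6 = 10,  c = 640−10² = 540
v_rel = (-5, -13),  |v_rel|² = 194;  v_rel·d = (-5)·(-24) + (-13)·(-8) = 224
194·t² − 448·t + 540 = 0  ⇒  m = 224² − 194·540 = -54584
m = -54584 < 0,  v_rel·d = 224 > 0  ⇒  outside

inside=no margin=-54584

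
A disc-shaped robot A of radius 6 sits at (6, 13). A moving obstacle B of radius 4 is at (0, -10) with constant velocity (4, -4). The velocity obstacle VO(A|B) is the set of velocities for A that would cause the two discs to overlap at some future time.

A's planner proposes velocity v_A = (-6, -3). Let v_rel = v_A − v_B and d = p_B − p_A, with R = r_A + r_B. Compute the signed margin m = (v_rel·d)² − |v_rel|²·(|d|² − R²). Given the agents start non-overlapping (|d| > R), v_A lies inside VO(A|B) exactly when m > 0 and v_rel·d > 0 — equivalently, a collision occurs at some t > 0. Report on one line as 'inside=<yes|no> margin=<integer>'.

d = (-6, -23),  |d|² = 565;  R = 6+4 = 10,  c = 565−10² = 465
v_rel = (-10, 1),  |v_rel|² = 101;  v_rel·d = (-10)·(-6) + (1)·(-23) = 37
101·t² − 74·t + 465 = 0  ⇒  m = 37² − 101·465 = -45596
m = -45596 < 0,  v_rel·d = 37 > 0  ⇒  outside

inside=no margin=-45596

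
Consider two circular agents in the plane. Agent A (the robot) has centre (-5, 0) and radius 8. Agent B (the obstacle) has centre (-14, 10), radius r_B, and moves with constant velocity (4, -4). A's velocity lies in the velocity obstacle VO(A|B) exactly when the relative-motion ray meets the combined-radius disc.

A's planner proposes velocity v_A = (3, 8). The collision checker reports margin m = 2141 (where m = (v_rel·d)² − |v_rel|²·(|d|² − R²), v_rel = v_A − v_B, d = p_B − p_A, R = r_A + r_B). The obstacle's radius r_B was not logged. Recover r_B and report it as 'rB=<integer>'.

m = 2141
d = (-9, 10);  v_rel = (-1, 12),  |v_rel|² = 145
v_rel×d = (-1)·(10) − (12)·(-9) = 98
since m = R²·145 − 98²:  R² = (9604 + 2141) / 145 = 81
R = √81 = 9  ⇒  r_B = 9 − 8 = 1

rB=1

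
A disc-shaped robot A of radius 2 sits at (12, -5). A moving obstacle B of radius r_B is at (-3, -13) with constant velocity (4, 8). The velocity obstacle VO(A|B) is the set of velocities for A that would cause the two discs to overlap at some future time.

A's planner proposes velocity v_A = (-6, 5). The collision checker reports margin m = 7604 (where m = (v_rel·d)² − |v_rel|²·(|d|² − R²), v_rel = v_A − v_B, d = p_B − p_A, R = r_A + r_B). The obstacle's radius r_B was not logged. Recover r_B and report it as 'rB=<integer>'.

m = 7604
d = (-15, -8);  v_rel = (-10, -3),  |v_rel|² = 109
v_rel×d = (-10)·(-8) − (-3)·(-15) = 35
since m = R²·109 − 35²:  R² = (1225 + 7604) / 109 = 81
R = √81 = 9  ⇒  r_B = 9 − 2 = 7

rB=7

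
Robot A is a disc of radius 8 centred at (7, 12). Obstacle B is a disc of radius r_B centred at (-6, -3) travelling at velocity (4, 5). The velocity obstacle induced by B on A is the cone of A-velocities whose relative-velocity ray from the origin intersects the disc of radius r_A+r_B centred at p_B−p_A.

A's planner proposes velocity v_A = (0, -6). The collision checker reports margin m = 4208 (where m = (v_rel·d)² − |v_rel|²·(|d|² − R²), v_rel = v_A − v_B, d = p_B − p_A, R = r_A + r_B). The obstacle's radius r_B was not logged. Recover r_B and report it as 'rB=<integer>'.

m = 4208
d = (-13, -15);  v_rel = (-4, -11),  |v_rel|² = 137
v_rel×d = (-4)·(-15) − (-11)·(-13) = -83
since m = R²·137 − (-83)²:  R² = (6889 + 4208) / 137 = 81
R = √81 = 9  ⇒  r_B = 9 − 8 = 1

rB=1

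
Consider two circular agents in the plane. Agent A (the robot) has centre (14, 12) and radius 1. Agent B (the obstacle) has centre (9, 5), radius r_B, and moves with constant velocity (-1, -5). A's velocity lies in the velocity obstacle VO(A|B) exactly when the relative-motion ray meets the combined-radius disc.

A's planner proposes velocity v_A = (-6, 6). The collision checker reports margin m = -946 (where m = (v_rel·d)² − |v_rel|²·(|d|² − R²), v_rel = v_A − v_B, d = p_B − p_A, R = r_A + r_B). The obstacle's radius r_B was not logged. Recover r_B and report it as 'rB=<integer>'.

m = -946
d = (-5, -7);  v_rel = (-5, 11),  |v_rel|² = 146
v_rel×d = (-5)·(-7) − (11)·(-5) = 90
since m = R²·146 − 90²:  R² = (8100 + -946) / 146 = 49
R = √49 = 7  ⇒  r_B = 7 − 1 = 6

rB=6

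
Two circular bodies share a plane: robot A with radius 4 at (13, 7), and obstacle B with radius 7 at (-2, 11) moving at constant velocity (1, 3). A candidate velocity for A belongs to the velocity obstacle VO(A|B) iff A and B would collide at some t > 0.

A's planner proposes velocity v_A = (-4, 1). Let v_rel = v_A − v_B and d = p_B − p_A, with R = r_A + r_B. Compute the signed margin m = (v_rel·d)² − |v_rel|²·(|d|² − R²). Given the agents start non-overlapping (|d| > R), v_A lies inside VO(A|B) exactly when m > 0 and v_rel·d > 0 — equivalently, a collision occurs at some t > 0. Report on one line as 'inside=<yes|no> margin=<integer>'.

d = (-15, 4),  |d|² = 241;  R = 4+7 = 11,  c = 241−11² = 120
v_rel = (-5, -2),  |v_rel|² = 29;  v_rel·d = (-5)·(-15) + (-2)·(4) = 67
29·t² − 134·t + 120 = 0  ⇒  m = 67² − 29·120 = 1009
m = 1009 > 0,  v_rel·d = 67 > 0  ⇒  inside

inside=yes margin=1009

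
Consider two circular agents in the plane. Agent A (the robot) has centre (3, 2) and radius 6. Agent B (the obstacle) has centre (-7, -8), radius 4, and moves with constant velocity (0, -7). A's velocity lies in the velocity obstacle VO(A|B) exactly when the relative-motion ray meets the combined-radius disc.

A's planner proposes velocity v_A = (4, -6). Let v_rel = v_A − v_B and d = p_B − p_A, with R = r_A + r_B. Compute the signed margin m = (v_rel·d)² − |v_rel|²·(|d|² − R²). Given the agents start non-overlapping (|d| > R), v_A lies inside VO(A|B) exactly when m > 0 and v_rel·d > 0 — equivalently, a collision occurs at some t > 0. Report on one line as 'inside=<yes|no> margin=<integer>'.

d = (-10, -10),  |d|² = 200;  R = 6+4 = 10,  c = 200−10² = 100
v_rel = (4, 1),  |v_rel|² = 17;  v_rel·d = (4)·(-10) + (1)·(-10) = -50
17·t² + 100·t + 100 = 0  ⇒  m = (-50)² − 17·100 = 800
m = 800 > 0,  v_rel·d = -50 < 0  ⇒  outside

inside=no margin=800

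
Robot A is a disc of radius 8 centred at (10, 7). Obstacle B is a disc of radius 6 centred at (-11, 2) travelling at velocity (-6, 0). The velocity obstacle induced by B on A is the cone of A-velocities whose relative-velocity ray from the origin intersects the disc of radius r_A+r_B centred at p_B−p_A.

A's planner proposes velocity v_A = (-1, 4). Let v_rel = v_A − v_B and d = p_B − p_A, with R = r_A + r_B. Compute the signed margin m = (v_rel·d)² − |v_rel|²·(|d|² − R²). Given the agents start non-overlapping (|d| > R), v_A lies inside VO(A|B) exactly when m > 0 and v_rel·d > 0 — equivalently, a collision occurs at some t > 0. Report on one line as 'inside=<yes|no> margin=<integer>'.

d = (-21, -5),  |d|² = 466;  R = 8+6 = 14,  c = 466−14² = 270
v_rel = (5, 4),  |v_rel|² = 41;  v_rel·d = (5)·(-21) + (4)·(-5) = -125
41·t² + 250·t + 270 = 0  ⇒  m = (-125)² − 41·270 = 4555
m = 4555 > 0,  v_rel·d = -125 < 0  ⇒  outside

inside=no margin=4555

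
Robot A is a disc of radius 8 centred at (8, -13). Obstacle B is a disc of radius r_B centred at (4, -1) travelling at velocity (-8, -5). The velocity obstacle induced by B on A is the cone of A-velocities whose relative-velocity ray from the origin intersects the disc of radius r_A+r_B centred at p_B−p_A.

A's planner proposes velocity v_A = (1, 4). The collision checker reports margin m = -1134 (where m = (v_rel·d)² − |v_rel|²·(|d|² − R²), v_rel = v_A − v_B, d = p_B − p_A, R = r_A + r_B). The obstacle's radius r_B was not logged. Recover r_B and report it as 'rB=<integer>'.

m = -1134
d = (-4, 12);  v_rel = (9, 9),  |v_rel|² = 162
v_rel×d = (9)·(12) − (9)·(-4) = 144
since m = R²·162 − 144²:  R² = (20736 + -1134) / 162 = 121
R = √121 = 11  ⇒  r_B = 11 − 8 = 3

rB=3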